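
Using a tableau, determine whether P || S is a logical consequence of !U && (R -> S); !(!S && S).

Initial set: {(!U && (R -> S)); !(!S && S); !(P || S)}.
(!U && (R -> S)): α-rule — add !U, (R -> S).
!(P || S): α-rule — add !P, !S.
!(!S && S): β-rule — branch into !!S  //  !S.
  branch 1 (add !!S):
    × closes — contains both S and !S.
  branch 2 (add !S):
    (R -> S): β-rule — branch into !R  //  S.
      branch 2.1 (add !R):
        ○ open, literals {P=0, R=0, S=0, U=0}.
      branch 2.2 (add S):
        × closes — contains both S and !S.
2 branches closed, 1 open.
An open branch gives a countermodel: P=0, R=0, S=0, U=0 (unmentioned atoms arbitrary); the premises hold there but the conclusion fails.

No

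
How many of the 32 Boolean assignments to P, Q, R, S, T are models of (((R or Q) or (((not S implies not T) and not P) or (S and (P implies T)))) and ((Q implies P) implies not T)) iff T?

Initial set: {((((R or Q) or (((not S implies not T) and not P) or (S and (P implies T)))) and ((Q implies P) implies not T)) iff T)}.
((((R or Q) or (((not S implies not T) and not P) or (S and (P implies T)))) and ((Q implies P) implies not T)) iff T): β-rule — branch into (((R or Q) or (((not S implies not T) and not P) or (S and (P implies T)))) and ((Q implies P) implies not T)), T  //  not (((R or Q) or (((not S implies not T) and not P) or (S and (P implies T)))) and ((Q implies P) implies not T)), not T.
  branch 1 (add (((R or Q) or (((not S implies not T) and not P) or (S and (P implies T)))) and ((Q implies P) implies not T)), T):
    (((R or Q) or (((not S implies not T) and not P) or (S and (P implies T)))) and ((Q implies P) implies not T)): α-rule — add ((R or Q) or (((not S implies not T) and not P) or (S and (P implies T)))), ((Q implies P) implies not T).
    ((R or Q) or (((not S implies not T) and not P) or (S and (P implies T)))): β-rule — branch into (R or Q)  //  (((not S implies not T) and not P) or (S and (P implies T))).
      branch 1.1 (add (R or Q)):
        ((Q implies P) implies not T): β-rule — branch into not (Q implies P)  //  not T.
          branch 1.1.1 (add not (Q implies P)):
            not (Q implies P): α-rule — add Q, not P.
            (R or Q): β-rule — branch into R  //  Q.
              branch 1.1.1.1 (add R):
                ○ open, literals {P=0, Q=1, R=1, T=1}.
              branch 1.1.1.2 (add Q):
                ○ open, literals {P=0, Q=1, T=1}.
          branch 1.1.2 (add not T):
            × closes — contains both T and not T.
      branch 1.2 (add (((not S implies not T) and not P) or (S and (P implies T)))):
        ((Q implies P) implies not T): β-rule — branch into not (Q implies P)  //  not T.
          branch 1.2.1 (add not (Q implies P)):
            not (Q implies P): α-rule — add Q, not P.
            (((not S implies not T) and not P) or (S and (P implies T))): β-rule — branch into ((not S implies not T) and not P)  //  (S and (P implies T)).
              branch 1.2.1.1 (add ((not S implies not T) and not P)):
                ((not S implies not T) and not P): α-rule — add (not S implies not T), not P.
                (not S implies not T): β-rule — branch into not not S  //  not T.
                  branch 1.2.1.1.1 (add not not S):
                    ○ open, literals {P=0, Q=1, S=1, T=1}.
                  branch 1.2.1.1.2 (add not T):
                    × closes — contains both T and not T.
              branch 1.2.1.2 (add (S and (P implies T))):
                (S and (P implies T)): α-rule — add S, (P implies T).
                (P implies T): β-rule — branch into not P  //  T.
                  branch 1.2.1.2.1 (add not P):
                    ○ open, literals {P=0, Q=1, S=1, T=1}.
                  branch 1.2.1.2.2 (add T):
                    ○ open, literals {P=0, Q=1, S=1, T=1}.
          branch 1.2.2 (add not T):
            × closes — contains both T and not T.
  branch 2 (add not (((R or Q) or (((not S implies not T) and not P) or (S and (P implies T)))) and ((Q implies P) implies not T)), not T):
    not (((R or Q) or (((not S implies not T) and not P) or (S and (P implies T)))) and ((Q implies P) implies not T)): β-rule — branch into not ((R or Q) or (((not S implies not T) and not P) or (S and (P implies T))))  //  not ((Q implies P) implies not T).
      branch 2.1 (add not ((R or Q) or (((not S implies not T) and not P) or (S and (P implies T))))):
        not ((R or Q) or (((not S implies not T) and not P) or (S and (P implies T)))): α-rule — add not (R or Q), not (((not S implies not T) and not P) or (S and (P implies T))).
        not (R or Q): α-rule — add not R, not Q.
        not (((not S implies not T) and not P) or (S and (P implies T))): α-rule — add not ((not S implies not T) and not P), not (S and (P implies T)).
        not ((not S implies not T) and not P): β-rule — branch into not (not S implies not T)  //  not not P.
          branch 2.1.1 (add not (not S implies not T)):
            not (not S implies not T): α-rule — add not S, not not T.
            × closes — contains both T and not T.
          branch 2.1.2 (add not not P):
            not (S and (P implies T)): β-rule — branch into not S  //  not (P implies T).
              branch 2.1.2.1 (add not S):
                ○ open, literals {P=1, Q=0, R=0, S=0, T=0}.
              branch 2.1.2.2 (add not (P implies T)):
                not (P implies T): α-rule — add P, not T.
                ○ open, literals {P=1, Q=0, R=0, T=0}.
      branch 2.2 (add not ((Q implies P) implies not T)):
        not ((Q implies P) implies not T): α-rule — add (Q implies P), not not T.
        × closes — contains both T and not T.
5 branches closed, 7 open.
Each open branch fixes some atoms; the unmentioned ones are free. Counting distinct full assignments: branch {P=0, Q=1, R=1, T=1} (S) contributes 2 new; branch {P=0, Q=1, T=1} (R, S) contributes 2 new; branch {P=0, Q=1, S=1, T=1} (R) contributes 0 new; branch {P=0, Q=1, S=1, T=1} (R) contributes 0 new; branch {P=0, Q=1, S=1, T=1} (R) contributes 0 new; branch {P=1, Q=0, R=0, S=0, T=0} (none free) contributes 1 new; branch {P=1, Q=0, R=0, T=0} (S) contributes 1 new. Total: 6.

6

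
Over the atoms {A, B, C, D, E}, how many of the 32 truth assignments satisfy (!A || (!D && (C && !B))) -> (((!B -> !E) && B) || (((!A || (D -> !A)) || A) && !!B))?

Initial set: {((!A || (!D && (C && !B))) -> (((!B -> !E) && B) || (((!A || (D -> !A)) || A) && !!B)))}.
((!A || (!D && (C && !B))) -> (((!B -> !E) && B) || (((!A || (D -> !A)) || A) && !!B))): β-rule — branch into !(!A || (!D && (C && !B)))  //  (((!B -> !E) && B) || (((!A || (D -> !A)) || A) && !!B)).
  branch 1 (add !(!A || (!D && (C && !B)))):
    !(!A || (!D && (C && !B))): α-rule — add !!A, !(!D && (C && !B)).
    !(!D && (C && !B)): β-rule — branch into !!D  //  !(C && !B).
      branch 1.1 (add !!D):
        ○ open, literals {A=true, D=true}.
      branch 1.2 (add !(C && !B)):
        !(C && !B): β-rule — branch into !C  //  !!B.
          branch 1.2.1 (add !C):
            ○ open, literals {A=true, C=false}.
          branch 1.2.2 (add !!B):
            ○ open, literals {A=true, B=true}.
  branch 2 (add (((!B -> !E) && B) || (((!A || (D -> !A)) || A) && !!B))):
    (((!B -> !E) && B) || (((!A || (D -> !A)) || A) && !!B)): β-rule — branch into ((!B -> !E) && B)  //  (((!A || (D -> !A)) || A) && !!B).
      branch 2.1 (add ((!B -> !E) && B)):
        ((!B -> !E) && B): α-rule — add (!B -> !E), B.
        (!B -> !E): β-rule — branch into !!B  //  !E.
          branch 2.1.1 (add !!B):
            ○ open, literals {B=true}.
          branch 2.1.2 (add !E):
            ○ open, literals {B=true, E=false}.
      branch 2.2 (add (((!A || (D -> !A)) || A) && !!B)):
        (((!A || (D -> !A)) || A) && !!B): α-rule — add ((!A || (D -> !A)) || A), !!B.
        !!B: drop double negation, giving B.
        ((!A || (D -> !A)) || A): β-rule — branch into (!A || (D -> !A))  //  A.
          branch 2.2.1 (add (!A || (D -> !A))):
            (!A || (D -> !A)): β-rule — branch into !A  //  (D -> !A).
              branch 2.2.1.1 (add !A):
                ○ open, literals {A=false, B=true}.
              branch 2.2.1.2 (add (D -> !A)):
                (D -> !A): β-rule — branch into !D  //  !A.
                  branch 2.2.1.2.1 (add !D):
                    ○ open, literals {B=true, D=false}.
                  branch 2.2.1.2.2 (add !A):
                    ○ open, literals {A=false, B=true}.
          branch 2.2.2 (add A):
            ○ open, literals {A=true, B=true}.
0 branches closed, 9 open.
Each open branch fixes some atoms; the unmentioned ones are free. Counting distinct full assignments: branch {A=true, D=true} (B, C, E) contributes 8 new; branch {A=true, C=false} (B, D, E) contributes 4 new; branch {A=true, B=true} (C, D, E) contributes 2 new; branch {B=true} (A, C, D, E) contributes 8 new; branch {B=true, E=false} (A, C, D) contributes 0 new; branch {A=false, B=true} (C, D, E) contributes 0 new; branch {B=true, D=false} (A, C, E) contributes 0 new; branch {A=false, B=true} (C, D, E) contributes 0 new; branch {A=true, B=true} (C, D, E) contributes 0 new. Total: 22.

22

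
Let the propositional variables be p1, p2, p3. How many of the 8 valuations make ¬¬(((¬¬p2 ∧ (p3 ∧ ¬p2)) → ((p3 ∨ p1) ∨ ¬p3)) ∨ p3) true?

Initial set: {¬¬(((¬¬p2 ∧ (p3 ∧ ¬p2)) → ((p3 ∨ p1) ∨ ¬p3)) ∨ p3)}.
¬¬(((¬¬p2 ∧ (p3 ∧ ¬p2)) → ((p3 ∨ p1) ∨ ¬p3)) ∨ p3): drop double negation, giving (((¬¬p2 ∧ (p3 ∧ ¬p2)) → ((p3 ∨ p1) ∨ ¬p3)) ∨ p3).
(((¬¬p2 ∧ (p3 ∧ ¬p2)) → ((p3 ∨ p1) ∨ ¬p3)) ∨ p3): β-rule — branch into ((¬¬p2 ∧ (p3 ∧ ¬p2)) → ((p3 ∨ p1) ∨ ¬p3))  //  p3.
  branch 1 (add ((¬¬p2 ∧ (p3 ∧ ¬p2)) → ((p3 ∨ p1) ∨ ¬p3))):
    ((¬¬p2 ∧ (p3 ∧ ¬p2)) → ((p3 ∨ p1) ∨ ¬p3)): β-rule — branch into ¬(¬¬p2 ∧ (p3 ∧ ¬p2))  //  ((p3 ∨ p1) ∨ ¬p3).
      branch 1.1 (add ¬(¬¬p2 ∧ (p3 ∧ ¬p2))):
        ¬(¬¬p2 ∧ (p3 ∧ ¬p2)): β-rule — branch into ¬¬¬p2  //  ¬(p3 ∧ ¬p2).
          branch 1.1.1 (add ¬¬¬p2):
            ¬¬¬p2: drop double negation, giving ¬p2.
            ○ open, literals {p2=0}.
          branch 1.1.2 (add ¬(p3 ∧ ¬p2)):
            ¬(p3 ∧ ¬p2): β-rule — branch into ¬p3  //  ¬¬p2.
              branch 1.1.2.1 (add ¬p3):
                ○ open, literals {p3=0}.
              branch 1.1.2.2 (add ¬¬p2):
                ○ open, literals {p2=1}.
      branch 1.2 (add ((p3 ∨ p1) ∨ ¬p3)):
        ((p3 ∨ p1) ∨ ¬p3): β-rule — branch into (p3 ∨ p1)  //  ¬p3.
          branch 1.2.1 (add (p3 ∨ p1)):
            (p3 ∨ p1): β-rule — branch into p3  //  p1.
              branch 1.2.1.1 (add p3):
                ○ open, literals {p3=1}.
              branch 1.2.1.2 (add p1):
                ○ open, literals {p1=1}.
          branch 1.2.2 (add ¬p3):
            ○ open, literals {p3=0}.
  branch 2 (add p3):
    ○ open, literals {p3=1}.
0 branches closed, 7 open.
Each open branch fixes some atoms; the unmentioned ones are free. Counting distinct full assignments: branch {p2=0} (p1, p3) contributes 4 new; branch {p3=0} (p1, p2) contributes 2 new; branch {p2=1} (p1, p3) contributes 2 new; branch {p3=1} (p1, p2) contributes 0 new; branch {p1=1} (p2, p3) contributes 0 new; branch {p3=0} (p1, p2) contributes 0 new; branch {p3=1} (p1, p2) contributes 0 new. Total: 8.

8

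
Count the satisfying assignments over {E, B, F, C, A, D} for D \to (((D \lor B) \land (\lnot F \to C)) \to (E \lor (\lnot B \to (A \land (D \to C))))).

Initial set: {(D \to (((D \lor B) \land (\lnot F \to C)) \to (E \lor (\lnot B \to (A \land (D \to C))))))}.
(D \to (((D \lor B) \land (\lnot F \to C)) \to (E \lor (\lnot B \to (A \land (D \to C)))))): β-rule — branch into \lnot D  //  (((D \lor B) \land (\lnot F \to C)) \to (E \lor (\lnot B \to (A \land (D \to C))))).
  branch 1 (add \lnot D):
    ○ open, literals {D=F}.
  branch 2 (add (((D \lor B) \land (\lnot F \to C)) \to (E \lor (\lnot B \to (A \land (D \to C)))))):
    (((D \lor B) \land (\lnot F \to C)) \to (E \lor (\lnot B \to (A \land (D \to C))))): β-rule — branch into \lnot ((D \lor B) \land (\lnot F \to C))  //  (E \lor (\lnot B \to (A \land (D \to C)))).
      branch 2.1 (add \lnot ((D \lor B) \land (\lnot F \to C))):
        \lnot ((D \lor B) \land (\lnot F \to C)): β-rule — branch into \lnot (D \lor B)  //  \lnot (\lnot F \to C).
          branch 2.1.1 (add \lnot (D \lor B)):
            \lnot (D \lor B): α-rule — add \lnot D, \lnot B.
            ○ open, literals {B=F, D=F}.
          branch 2.1.2 (add \lnot (\lnot F \to C)):
            \lnot (\lnot F \to C): α-rule — add \lnot F, \lnot C.
            ○ open, literals {C=F, F=F}.
      branch 2.2 (add (E \lor (\lnot B \to (A \land (D \to C))))):
        (E \lor (\lnot B \to (A \land (D \to C)))): β-rule — branch into E  //  (\lnot B \to (A \land (D \to C))).
          branch 2.2.1 (add E):
            ○ open, literals {E=T}.
          branch 2.2.2 (add (\lnot B \to (A \land (D \to C)))):
            (\lnot B \to (A \land (D \to C))): β-rule — branch into \lnot \lnot B  //  (A \land (D \to C)).
              branch 2.2.2.1 (add \lnot \lnot B):
                ○ open, literals {B=T}.
              branch 2.2.2.2 (add (A \land (D \to C))):
                (A \land (D \to C)): α-rule — add A, (D \to C).
                (D \to C): β-rule — branch into \lnot D  //  C.
                  branch 2.2.2.2.1 (add \lnot D):
                    ○ open, literals {A=T, D=F}.
                  branch 2.2.2.2.2 (add C):
                    ○ open, literals {A=T, C=T}.
0 branches closed, 7 open.
Each open branch fixes some atoms; the unmentioned ones are free. Counting distinct full assignments: branch {D=F} (E, B, F, C, A) contributes 32 new; branch {B=F, D=F} (E, F, C, A) contributes 0 new; branch {C=F, F=F} (E, B, A, D) contributes 8 new; branch {E=T} (B, F, C, A, D) contributes 12 new; branch {B=T} (E, F, C, A, D) contributes 6 new; branch {A=T, D=F} (E, B, F, C) contributes 0 new; branch {A=T, C=T} (E, B, F, D) contributes 2 new. Total: 60.

60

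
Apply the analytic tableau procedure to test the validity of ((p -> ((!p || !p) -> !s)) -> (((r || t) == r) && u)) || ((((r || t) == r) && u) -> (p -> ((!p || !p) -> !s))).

Assume the negation and expand:
Initial set: {!(((p -> ((!p || !p) -> !s)) -> (((r || t) == r) && u)) || ((((r || t) == r) && u) -> (p -> ((!p || !p) -> !s))))}.
!(((p -> ((!p || !p) -> !s)) -> (((r || t) == r) && u)) || ((((r || t) == r) && u) -> (p -> ((!p || !p) -> !s)))): α-rule — add !((p -> ((!p || !p) -> !s)) -> (((r || t) == r) && u)), !((((r || t) == r) && u) -> (p -> ((!p || !p) -> !s))).
!((p -> ((!p || !p) -> !s)) -> (((r || t) == r) && u)): α-rule — add (p -> ((!p || !p) -> !s)), !(((r || t) == r) && u).
!((((r || t) == r) && u) -> (p -> ((!p || !p) -> !s))): α-rule — add (((r || t) == r) && u), !(p -> ((!p || !p) -> !s)).
(((r || t) == r) && u): α-rule — add ((r || t) == r), u.
!(p -> ((!p || !p) -> !s)): α-rule — add p, !((!p || !p) -> !s).
!((!p || !p) -> !s): α-rule — add (!p || !p), !!s.
(p -> ((!p || !p) -> !s)): β-rule — branch into !p  //  ((!p || !p) -> !s).
  branch 1 (add !p):
    × closes — contains both p and !p.
  branch 2 (add ((!p || !p) -> !s)):
    !(((r || t) == r) && u): β-rule — branch into !((r || t) == r)  //  !u.
      branch 2.1 (add !((r || t) == r)):
        ((r || t) == r): β-rule — branch into (r || t), r  //  !(r || t), !r.
          branch 2.1.1 (add (r || t), r):
            (!p || !p): β-rule — branch into !p  //  !p.
              branch 2.1.1.1 (add !p):
                × closes — contains both p and !p.
              branch 2.1.1.2 (add !p):
                × closes — contains both p and !p.
          branch 2.1.2 (add !(r || t), !r):
            !(r || t): α-rule — add !r, !t.
            (!p || !p): β-rule — branch into !p  //  !p.
              branch 2.1.2.1 (add !p):
                × closes — contains both p and !p.
              branch 2.1.2.2 (add !p):
                × closes — contains both p and !p.
      branch 2.2 (add !u):
        × closes — contains both u and !u.
All 6 branches close.
Every branch closed, so the negation is unsatisfiable and the formula is valid.

Valid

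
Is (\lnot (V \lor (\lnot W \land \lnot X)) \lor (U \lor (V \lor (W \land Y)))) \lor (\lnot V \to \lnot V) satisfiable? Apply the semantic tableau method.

Satisfiable

Initial set: {((\lnot (V \lor (\lnot W \land \lnot X)) \lor (U \lor (V \lor (W \land Y)))) \lor (\lnot V \to \lnot V))}.
((\lnot (V \lor (\lnot W \land \lnot X)) \lor (U \lor (V \lor (W \land Y)))) \lor (\lnot V \to \lnot V)): β-rule — branch into (\lnot (V \lor (\lnot W \land \lnot X)) \lor (U \lor (V \lor (W \land Y))))  //  (\lnot V \to \lnot V).
  branch 1 (add (\lnot (V \lor (\lnot W \land \lnot X)) \lor (U \lor (V \lor (W \land Y))))):
    (\lnot (V \lor (\lnot W \land \lnot X)) \lor (U \lor (V \lor (W \land Y)))): β-rule — branch into \lnot (V \lor (\lnot W \land \lnot X))  //  (U \lor (V \lor (W \land Y))).
      branch 1.1 (add \lnot (V \lor (\lnot W \land \lnot X))):
        \lnot (V \lor (\lnot W \land \lnot X)): α-rule — add \lnot V, \lnot (\lnot W \land \lnot X).
        \lnot (\lnot W \land \lnot X): β-rule — branch into \lnot \lnot W  //  \lnot \lnot X.
          branch 1.1.1 (add \lnot \lnot W):
            ○ open, literals {V=0, W=1}.
          branch 1.1.2 (add \lnot \lnot X):
            ○ open, literals {V=0, X=1}.
      branch 1.2 (add (U \lor (V \lor (W \land Y)))):
        (U \lor (V \lor (W \land Y))): β-rule — branch into U  //  (V \lor (W \land Y)).
          branch 1.2.1 (add U):
            ○ open, literals {U=1}.
          branch 1.2.2 (add (V \lor (W \land Y))):
            (V \lor (W \land Y)): β-rule — branch into V  //  (W \land Y).
              branch 1.2.2.1 (add V):
                ○ open, literals {V=1}.
              branch 1.2.2.2 (add (W \land Y)):
                (W \land Y): α-rule — add W, Y.
                ○ open, literals {W=1, Y=1}.
  branch 2 (add (\lnot V \to \lnot V)):
    (\lnot V \to \lnot V): β-rule — branch into \lnot \lnot V  //  \lnot V.
      branch 2.1 (add \lnot \lnot V):
        ○ open, literals {V=1}.
      branch 2.2 (add \lnot V):
        ○ open, literals {V=0}.
0 branches closed, 7 open.
An open branch gives a satisfying assignment: V=0, W=1.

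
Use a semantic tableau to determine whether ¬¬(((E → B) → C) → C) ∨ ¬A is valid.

Assume the negation and expand:
Initial set: {¬(¬¬(((E → B) → C) → C) ∨ ¬A)}.
¬(¬¬(((E → B) → C) → C) ∨ ¬A): α-rule — add ¬¬¬(((E → B) → C) → C), ¬¬A.
¬¬¬(((E → B) → C) → C): drop double negation, giving ¬(((E → B) → C) → C).
¬(((E → B) → C) → C): α-rule — add ((E → B) → C), ¬C.
((E → B) → C): β-rule — branch into ¬(E → B)  //  C.
  branch 1 (add ¬(E → B)):
    ¬(E → B): α-rule — add E, ¬B.
    ○ open, literals {A=true, B=false, C=false, E=true}.
  branch 2 (add C):
    × closes — contains both C and ¬C.
1 branch closed, 1 open.
An open branch gives a countermodel: A=true, B=false, C=false, E=true (unmentioned atoms arbitrary); under it the original formula is false.

Not valid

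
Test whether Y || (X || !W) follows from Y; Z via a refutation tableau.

Initial set: {Y; Z; !(Y || (X || !W))}.
!(Y || (X || !W)): α-rule — add !Y, !(X || !W).
× closes — contains both Y and !Y.
All 1 branch closes.
Every branch closed, so the premises entail the conclusion.

Yes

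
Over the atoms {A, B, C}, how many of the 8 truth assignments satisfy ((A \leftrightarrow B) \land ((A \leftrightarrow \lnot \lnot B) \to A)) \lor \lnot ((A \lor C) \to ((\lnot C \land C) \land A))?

6

Initial set: {(((A \leftrightarrow B) \land ((A \leftrightarrow \lnot \lnot B) \to A)) \lor \lnot ((A \lor C) \to ((\lnot C \land C) \land A)))}.
(((A \leftrightarrow B) \land ((A \leftrightarrow \lnot \lnot B) \to A)) \lor \lnot ((A \lor C) \to ((\lnot C \land C) \land A))): β-rule — branch into ((A \leftrightarrow B) \land ((A \leftrightarrow \lnot \lnot B) \to A))  //  \lnot ((A \lor C) \to ((\lnot C \land C) \land A)).
  branch 1 (add ((A \leftrightarrow B) \land ((A \leftrightarrow \lnot \lnot B) \to A))):
    ((A \leftrightarrow B) \land ((A \leftrightarrow \lnot \lnot B) \to A)): α-rule — add (A \leftrightarrow B), ((A \leftrightarrow \lnot \lnot B) \to A).
    (A \leftrightarrow B): β-rule — branch into A, B  //  \lnot A, \lnot B.
      branch 1.1 (add A, B):
        ((A \leftrightarrow \lnot \lnot B) \to A): β-rule — branch into \lnot (A \leftrightarrow \lnot \lnot B)  //  A.
          branch 1.1.1 (add \lnot (A \leftrightarrow \lnot \lnot B)):
            \lnot (A \leftrightarrow \lnot \lnot B): β-rule — branch into A, \lnot \lnot \lnot B  //  \lnot A, \lnot \lnot B.
              branch 1.1.1.1 (add A, \lnot \lnot \lnot B):
                \lnot \lnot \lnot B: drop double negation, giving \lnot B.
                × closes — contains both B and \lnot B.
              branch 1.1.1.2 (add \lnot A, \lnot \lnot B):
                × closes — contains both A and \lnot A.
          branch 1.1.2 (add A):
            ○ open, literals {A=true, B=true}.
      branch 1.2 (add \lnot A, \lnot B):
        ((A \leftrightarrow \lnot \lnot B) \to A): β-rule — branch into \lnot (A \leftrightarrow \lnot \lnot B)  //  A.
          branch 1.2.1 (add \lnot (A \leftrightarrow \lnot \lnot B)):
            \lnot (A \leftrightarrow \lnot \lnot B): β-rule — branch into A, \lnot \lnot \lnot B  //  \lnot A, \lnot \lnot B.
              branch 1.2.1.1 (add A, \lnot \lnot \lnot B):
                × closes — contains both A and \lnot A.
              branch 1.2.1.2 (add \lnot A, \lnot \lnot B):
                \lnot \lnot B: drop double negation, giving B.
                × closes — contains both B and \lnot B.
          branch 1.2.2 (add A):
            × closes — contains both A and \lnot A.
  branch 2 (add \lnot ((A \lor C) \to ((\lnot C \land C) \land A))):
    \lnot ((A \lor C) \to ((\lnot C \land C) \land A)): α-rule — add (A \lor C), \lnot ((\lnot C \land C) \land A).
    (A \lor C): β-rule — branch into A  //  C.
      branch 2.1 (add A):
        \lnot ((\lnot C \land C) \land A): β-rule — branch into \lnot (\lnot C \land C)  //  \lnot A.
          branch 2.1.1 (add \lnot (\lnot C \land C)):
            \lnot (\lnot C \land C): β-rule — branch into \lnot \lnot C  //  \lnot C.
              branch 2.1.1.1 (add \lnot \lnot C):
                ○ open, literals {A=true, C=true}.
              branch 2.1.1.2 (add \lnot C):
                ○ open, literals {A=true, C=false}.
          branch 2.1.2 (add \lnot A):
            × closes — contains both A and \lnot A.
      branch 2.2 (add C):
        \lnot ((\lnot C \land C) \land A): β-rule — branch into \lnot (\lnot C \land C)  //  \lnot A.
          branch 2.2.1 (add \lnot (\lnot C \land C)):
            \lnot (\lnot C \land C): β-rule — branch into \lnot \lnot C  //  \lnot C.
              branch 2.2.1.1 (add \lnot \lnot C):
                ○ open, literals {C=true}.
              branch 2.2.1.2 (add \lnot C):
                × closes — contains both C and \lnot C.
          branch 2.2.2 (add \lnot A):
            ○ open, literals {A=false, C=true}.
7 branches closed, 5 open.
Each open branch fixes some atoms; the unmentioned ones are free. Counting distinct full assignments: branch {A=true, B=true} (C) contributes 2 new; branch {A=true, C=true} (B) contributes 1 new; branch {A=true, C=false} (B) contributes 1 new; branch {C=true} (A, B) contributes 2 new; branch {A=false, C=true} (B) contributes 0 new. Total: 6.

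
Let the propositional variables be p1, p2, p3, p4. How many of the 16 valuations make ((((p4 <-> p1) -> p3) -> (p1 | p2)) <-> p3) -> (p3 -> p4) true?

Initial set: {(((((p4 <-> p1) -> p3) -> (p1 | p2)) <-> p3) -> (p3 -> p4))}.
(((((p4 <-> p1) -> p3) -> (p1 | p2)) <-> p3) -> (p3 -> p4)): β-rule — branch into ~((((p4 <-> p1) -> p3) -> (p1 | p2)) <-> p3)  //  (p3 -> p4).
  branch 1 (add ~((((p4 <-> p1) -> p3) -> (p1 | p2)) <-> p3)):
    ~((((p4 <-> p1) -> p3) -> (p1 | p2)) <-> p3): β-rule — branch into (((p4 <-> p1) -> p3) -> (p1 | p2)), ~p3  //  ~(((p4 <-> p1) -> p3) -> (p1 | p2)), p3.
      branch 1.1 (add (((p4 <-> p1) -> p3) -> (p1 | p2)), ~p3):
        (((p4 <-> p1) -> p3) -> (p1 | p2)): β-rule — branch into ~((p4 <-> p1) -> p3)  //  (p1 | p2).
          branch 1.1.1 (add ~((p4 <-> p1) -> p3)):
            ~((p4 <-> p1) -> p3): α-rule — add (p4 <-> p1), ~p3.
            (p4 <-> p1): β-rule — branch into p4, p1  //  ~p4, ~p1.
              branch 1.1.1.1 (add p4, p1):
                ○ open, literals {p1=true, p3=false, p4=true}.
              branch 1.1.1.2 (add ~p4, ~p1):
                ○ open, literals {p1=false, p3=false, p4=false}.
          branch 1.1.2 (add (p1 | p2)):
            (p1 | p2): β-rule — branch into p1  //  p2.
              branch 1.1.2.1 (add p1):
                ○ open, literals {p1=true, p3=false}.
              branch 1.1.2.2 (add p2):
                ○ open, literals {p2=true, p3=false}.
      branch 1.2 (add ~(((p4 <-> p1) -> p3) -> (p1 | p2)), p3):
        ~(((p4 <-> p1) -> p3) -> (p1 | p2)): α-rule — add ((p4 <-> p1) -> p3), ~(p1 | p2).
        ~(p1 | p2): α-rule — add ~p1, ~p2.
        ((p4 <-> p1) -> p3): β-rule — branch into ~(p4 <-> p1)  //  p3.
          branch 1.2.1 (add ~(p4 <-> p1)):
            ~(p4 <-> p1): β-rule — branch into p4, ~p1  //  ~p4, p1.
              branch 1.2.1.1 (add p4, ~p1):
                ○ open, literals {p1=false, p2=false, p3=true, p4=true}.
              branch 1.2.1.2 (add ~p4, p1):
                × closes — contains both p1 and ~p1.
          branch 1.2.2 (add p3):
            ○ open, literals {p1=false, p2=false, p3=true}.
  branch 2 (add (p3 -> p4)):
    (p3 -> p4): β-rule — branch into ~p3  //  p4.
      branch 2.1 (add ~p3):
        ○ open, literals {p3=false}.
      branch 2.2 (add p4):
        ○ open, literals {p4=true}.
1 branch closed, 8 open.
Each open branch fixes some atoms; the unmentioned ones are free. Counting distinct full assignments: branch {p1=true, p3=false, p4=true} (p2) contributes 2 new; branch {p1=false, p3=false, p4=false} (p2) contributes 2 new; branch {p1=true, p3=false} (p2, p4) contributes 2 new; branch {p2=true, p3=false} (p1, p4) contributes 1 new; branch {p1=false, p2=false, p3=true, p4=true} (none free) contributes 1 new; branch {p1=false, p2=false, p3=true} (p4) contributes 1 new; branch {p3=false} (p1, p2, p4) contributes 1 new; branch {p4=true} (p1, p2, p3) contributes 3 new. Total: 13.

13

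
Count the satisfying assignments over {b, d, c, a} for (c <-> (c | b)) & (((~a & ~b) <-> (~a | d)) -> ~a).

Initial set: {((c <-> (c | b)) & (((~a & ~b) <-> (~a | d)) -> ~a))}.
((c <-> (c | b)) & (((~a & ~b) <-> (~a | d)) -> ~a)): α-rule — add (c <-> (c | b)), (((~a & ~b) <-> (~a | d)) -> ~a).
(c <-> (c | b)): β-rule — branch into c, (c | b)  //  ~c, ~(c | b).
  branch 1 (add c, (c | b)):
    (((~a & ~b) <-> (~a | d)) -> ~a): β-rule — branch into ~((~a & ~b) <-> (~a | d))  //  ~a.
      branch 1.1 (add ~((~a & ~b) <-> (~a | d))):
        (c | b): β-rule — branch into c  //  b.
          branch 1.1.1 (add c):
            ~((~a & ~b) <-> (~a | d)): β-rule — branch into (~a & ~b), ~(~a | d)  //  ~(~a & ~b), (~a | d).
              branch 1.1.1.1 (add (~a & ~b), ~(~a | d)):
                (~a & ~b): α-rule — add ~a, ~b.
                ~(~a | d): α-rule — add ~~a, ~d.
                × closes — contains both a and ~a.
              branch 1.1.1.2 (add ~(~a & ~b), (~a | d)):
                ~(~a & ~b): β-rule — branch into ~~a  //  ~~b.
                  branch 1.1.1.2.1 (add ~~a):
                    (~a | d): β-rule — branch into ~a  //  d.
                      branch 1.1.1.2.1.1 (add ~a):
                        × closes — contains both a and ~a.
                      branch 1.1.1.2.1.2 (add d):
                        ○ open, literals {a=1, c=1, d=1}.
                  branch 1.1.1.2.2 (add ~~b):
                    (~a | d): β-rule — branch into ~a  //  d.
                      branch 1.1.1.2.2.1 (add ~a):
                        ○ open, literals {a=0, b=1, c=1}.
                      branch 1.1.1.2.2.2 (add d):
                        ○ open, literals {b=1, c=1, d=1}.
          branch 1.1.2 (add b):
            ~((~a & ~b) <-> (~a | d)): β-rule — branch into (~a & ~b), ~(~a | d)  //  ~(~a & ~b), (~a | d).
              branch 1.1.2.1 (add (~a & ~b), ~(~a | d)):
                (~a & ~b): α-rule — add ~a, ~b.
                × closes — contains both b and ~b.
              branch 1.1.2.2 (add ~(~a & ~b), (~a | d)):
                ~(~a & ~b): β-rule — branch into ~~a  //  ~~b.
                  branch 1.1.2.2.1 (add ~~a):
                    (~a | d): β-rule — branch into ~a  //  d.
                      branch 1.1.2.2.1.1 (add ~a):
                        × closes — contains both a and ~a.
                      branch 1.1.2.2.1.2 (add d):
                        ○ open, literals {a=1, b=1, c=1, d=1}.
                  branch 1.1.2.2.2 (add ~~b):
                    (~a | d): β-rule — branch into ~a  //  d.
                      branch 1.1.2.2.2.1 (add ~a):
                        ○ open, literals {a=0, b=1, c=1}.
                      branch 1.1.2.2.2.2 (add d):
                        ○ open, literals {b=1, c=1, d=1}.
      branch 1.2 (add ~a):
        (c | b): β-rule — branch into c  //  b.
          branch 1.2.1 (add c):
            ○ open, literals {a=0, c=1}.
          branch 1.2.2 (add b):
            ○ open, literals {a=0, b=1, c=1}.
  branch 2 (add ~c, ~(c | b)):
    ~(c | b): α-rule — add ~c, ~b.
    (((~a & ~b) <-> (~a | d)) -> ~a): β-rule — branch into ~((~a & ~b) <-> (~a | d))  //  ~a.
      branch 2.1 (add ~((~a & ~b) <-> (~a | d))):
        ~((~a & ~b) <-> (~a | d)): β-rule — branch into (~a & ~b), ~(~a | d)  //  ~(~a & ~b), (~a | d).
          branch 2.1.1 (add (~a & ~b), ~(~a | d)):
            (~a & ~b): α-rule — add ~a, ~b.
            ~(~a | d): α-rule — add ~~a, ~d.
            × closes — contains both a and ~a.
          branch 2.1.2 (add ~(~a & ~b), (~a | d)):
            ~(~a & ~b): β-rule — branch into ~~a  //  ~~b.
              branch 2.1.2.1 (add ~~a):
                (~a | d): β-rule — branch into ~a  //  d.
                  branch 2.1.2.1.1 (add ~a):
                    × closes — contains both a and ~a.
                  branch 2.1.2.1.2 (add d):
                    ○ open, literals {a=1, b=0, c=0, d=1}.
              branch 2.1.2.2 (add ~~b):
                × closes — contains both b and ~b.
      branch 2.2 (add ~a):
        ○ open, literals {a=0, b=0, c=0}.
7 branches closed, 10 open.
Each open branch fixes some atoms; the unmentioned ones are free. Counting distinct full assignments: branch {a=1, c=1, d=1} (b) contributes 2 new; branch {a=0, b=1, c=1} (d) contributes 2 new; branch {b=1, c=1, d=1} (a) contributes 0 new; branch {a=1, b=1, c=1, d=1} (none free) contributes 0 new; branch {a=0, b=1, c=1} (d) contributes 0 new; branch {b=1, c=1, d=1} (a) contributes 0 new; branch {a=0, c=1} (b, d) contributes 2 new; branch {a=0, b=1, c=1} (d) contributes 0 new; branch {a=1, b=0, c=0, d=1} (none free) contributes 1 new; branch {a=0, b=0, c=0} (d) contributes 2 new. Total: 9.

9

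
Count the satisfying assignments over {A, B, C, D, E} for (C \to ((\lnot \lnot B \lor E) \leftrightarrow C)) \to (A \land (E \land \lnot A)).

Initial set: {((C \to ((\lnot \lnot B \lor E) \leftrightarrow C)) \to (A \land (E \land \lnot A)))}.
((C \to ((\lnot \lnot B \lor E) \leftrightarrow C)) \to (A \land (E \land \lnot A))): β-rule — branch into \lnot (C \to ((\lnot \lnot B \lor E) \leftrightarrow C))  //  (A \land (E \land \lnot A)).
  branch 1 (add \lnot (C \to ((\lnot \lnot B \lor E) \leftrightarrow C))):
    \lnot (C \to ((\lnot \lnot B \lor E) \leftrightarrow C)): α-rule — add C, \lnot ((\lnot \lnot B \lor E) \leftrightarrow C).
    \lnot ((\lnot \lnot B \lor E) \leftrightarrow C): β-rule — branch into (\lnot \lnot B \lor E), \lnot C  //  \lnot (\lnot \lnot B \lor E), C.
      branch 1.1 (add (\lnot \lnot B \lor E), \lnot C):
        × closes — contains both C and \lnot C.
      branch 1.2 (add \lnot (\lnot \lnot B \lor E), C):
        \lnot (\lnot \lnot B \lor E): α-rule — add \lnot \lnot \lnot B, \lnot E.
        \lnot \lnot \lnot B: drop double negation, giving \lnot B.
        ○ open, literals {B=false, C=true, E=false}.
  branch 2 (add (A \land (E \land \lnot A))):
    (A \land (E \land \lnot A)): α-rule — add A, (E \land \lnot A).
    (E \land \lnot A): α-rule — add E, \lnot A.
    × closes — contains both A and \lnot A.
2 branches closed, 1 open.
Each open branch fixes some atoms; the unmentioned ones are free. Counting distinct full assignments: branch {B=false, C=true, E=false} (A, D) contributes 4 new. Total: 4.

4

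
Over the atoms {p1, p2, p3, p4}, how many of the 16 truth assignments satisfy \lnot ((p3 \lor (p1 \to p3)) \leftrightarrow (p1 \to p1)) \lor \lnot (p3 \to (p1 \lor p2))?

6

Initial set: {(\lnot ((p3 \lor (p1 \to p3)) \leftrightarrow (p1 \to p1)) \lor \lnot (p3 \to (p1 \lor p2)))}.
(\lnot ((p3 \lor (p1 \to p3)) \leftrightarrow (p1 \to p1)) \lor \lnot (p3 \to (p1 \lor p2))): β-rule — branch into \lnot ((p3 \lor (p1 \to p3)) \leftrightarrow (p1 \to p1))  //  \lnot (p3 \to (p1 \lor p2)).
  branch 1 (add \lnot ((p3 \lor (p1 \to p3)) \leftrightarrow (p1 \to p1))):
    \lnot ((p3 \lor (p1 \to p3)) \leftrightarrow (p1 \to p1)): β-rule — branch into (p3 \lor (p1 \to p3)), \lnot (p1 \to p1)  //  \lnot (p3 \lor (p1 \to p3)), (p1 \to p1).
      branch 1.1 (add (p3 \lor (p1 \to p3)), \lnot (p1 \to p1)):
        \lnot (p1 \to p1): α-rule — add p1, \lnot p1.
        × closes — contains both p1 and \lnot p1.
      branch 1.2 (add \lnot (p3 \lor (p1 \to p3)), (p1 \to p1)):
        \lnot (p3 \lor (p1 \to p3)): α-rule — add \lnot p3, \lnot (p1 \to p3).
        \lnot (p1 \to p3): α-rule — add p1, \lnot p3.
        (p1 \to p1): β-rule — branch into \lnot p1  //  p1.
          branch 1.2.1 (add \lnot p1):
            × closes — contains both p1 and \lnot p1.
          branch 1.2.2 (add p1):
            ○ open, literals {p1=1, p3=0}.
  branch 2 (add \lnot (p3 \to (p1 \lor p2))):
    \lnot (p3 \to (p1 \lor p2)): α-rule — add p3, \lnot (p1 \lor p2).
    \lnot (p1 \lor p2): α-rule — add \lnot p1, \lnot p2.
    ○ open, literals {p1=0, p2=0, p3=1}.
2 branches closed, 2 open.
Each open branch fixes some atoms; the unmentioned ones are free. Counting distinct full assignments: branch {p1=1, p3=0} (p2, p4) contributes 4 new; branch {p1=0, p2=0, p3=1} (p4) contributes 2 new. Total: 6.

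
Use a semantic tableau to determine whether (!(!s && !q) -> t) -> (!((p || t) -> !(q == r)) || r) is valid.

Not valid

Assume the negation and expand:
Initial set: {!((!(!s && !q) -> t) -> (!((p || t) -> !(q == r)) || r))}.
!((!(!s && !q) -> t) -> (!((p || t) -> !(q == r)) || r)): α-rule — add (!(!s && !q) -> t), !(!((p || t) -> !(q == r)) || r).
!(!((p || t) -> !(q == r)) || r): α-rule — add !!((p || t) -> !(q == r)), !r.
(!(!s && !q) -> t): β-rule — branch into !!(!s && !q)  //  t.
  branch 1 (add !!(!s && !q)):
    !!(!s && !q): α-rule — add !s, !q.
    !!((p || t) -> !(q == r)): β-rule — branch into !(p || t)  //  !(q == r).
      branch 1.1 (add !(p || t)):
        !(p || t): α-rule — add !p, !t.
        ○ open, literals {p=0, q=0, r=0, s=0, t=0}.
      branch 1.2 (add !(q == r)):
        !(q == r): β-rule — branch into q, !r  //  !q, r.
          branch 1.2.1 (add q, !r):
            × closes — contains both q and !q.
          branch 1.2.2 (add !q, r):
            × closes — contains both r and !r.
  branch 2 (add t):
    !!((p || t) -> !(q == r)): β-rule — branch into !(p || t)  //  !(q == r).
      branch 2.1 (add !(p || t)):
        !(p || t): α-rule — add !p, !t.
        × closes — contains both t and !t.
      branch 2.2 (add !(q == r)):
        !(q == r): β-rule — branch into q, !r  //  !q, r.
          branch 2.2.1 (add q, !r):
            ○ open, literals {q=1, r=0, t=1}.
          branch 2.2.2 (add !q, r):
            × closes — contains both r and !r.
4 branches closed, 2 open.
An open branch gives a countermodel: p=0, q=0, r=0, s=0, t=0 (unmentioned atoms arbitrary); under it the original formula is false.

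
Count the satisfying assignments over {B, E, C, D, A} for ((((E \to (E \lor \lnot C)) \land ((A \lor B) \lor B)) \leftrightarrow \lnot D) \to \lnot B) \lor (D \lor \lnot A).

Initial set: {(((((E \to (E \lor \lnot C)) \land ((A \lor B) \lor B)) \leftrightarrow \lnot D) \to \lnot B) \lor (D \lor \lnot A))}.
(((((E \to (E \lor \lnot C)) \land ((A \lor B) \lor B)) \leftrightarrow \lnot D) \to \lnot B) \lor (D \lor \lnot A)): β-rule — branch into ((((E \to (E \lor \lnot C)) \land ((A \lor B) \lor B)) \leftrightarrow \lnot D) \to \lnot B)  //  (D \lor \lnot A).
  branch 1 (add ((((E \to (E \lor \lnot C)) \land ((A \lor B) \lor B)) \leftrightarrow \lnot D) \to \lnot B)):
    ((((E \to (E \lor \lnot C)) \land ((A \lor B) \lor B)) \leftrightarrow \lnot D) \to \lnot B): β-rule — branch into \lnot (((E \to (E \lor \lnot C)) \land ((A \lor B) \lor B)) \leftrightarrow \lnot D)  //  \lnot B.
      branch 1.1 (add \lnot (((E \to (E \lor \lnot C)) \land ((A \lor B) \lor B)) \leftrightarrow \lnot D)):
        \lnot (((E \to (E \lor \lnot C)) \land ((A \lor B) \lor B)) \leftrightarrow \lnot D): β-rule — branch into ((E \to (E \lor \lnot C)) \land ((A \lor B) \lor B)), \lnot \lnot D  //  \lnot ((E \to (E \lor \lnot C)) \land ((A \lor B) \lor B)), \lnot D.
          branch 1.1.1 (add ((E \to (E \lor \lnot C)) \land ((A \lor B) \lor B)), \lnot \lnot D):
            ((E \to (E \lor \lnot C)) \land ((A \lor B) \lor B)): α-rule — add (E \to (E \lor \lnot C)), ((A \lor B) \lor B).
            (E \to (E \lor \lnot C)): β-rule — branch into \lnot E  //  (E \lor \lnot C).
              branch 1.1.1.1 (add \lnot E):
                ((A \lor B) \lor B): β-rule — branch into (A \lor B)  //  B.
                  branch 1.1.1.1.1 (add (A \lor B)):
                    (A \lor B): β-rule — branch into A  //  B.
                      branch 1.1.1.1.1.1 (add A):
                        ○ open, literals {A=T, D=T, E=F}.
                      branch 1.1.1.1.1.2 (add B):
                        ○ open, literals {B=T, D=T, E=F}.
                  branch 1.1.1.1.2 (add B):
                    ○ open, literals {B=T, D=T, E=F}.
              branch 1.1.1.2 (add (E \lor \lnot C)):
                ((A \lor B) \lor B): β-rule — branch into (A \lor B)  //  B.
                  branch 1.1.1.2.1 (add (A \lor B)):
                    (E \lor \lnot C): β-rule — branch into E  //  \lnot C.
                      branch 1.1.1.2.1.1 (add E):
                        (A \lor B): β-rule — branch into A  //  B.
                          branch 1.1.1.2.1.1.1 (add A):
                            ○ open, literals {A=T, D=T, E=T}.
                          branch 1.1.1.2.1.1.2 (add B):
                            ○ open, literals {B=T, D=T, E=T}.
                      branch 1.1.1.2.1.2 (add \lnot C):
                        (A \lor B): β-rule — branch into A  //  B.
                          branch 1.1.1.2.1.2.1 (add A):
                            ○ open, literals {A=T, C=F, D=T}.
                          branch 1.1.1.2.1.2.2 (add B):
                            ○ open, literals {B=T, C=F, D=T}.
                  branch 1.1.1.2.2 (add B):
                    (E \lor \lnot C): β-rule — branch into E  //  \lnot C.
                      branch 1.1.1.2.2.1 (add E):
                        ○ open, literals {B=T, D=T, E=T}.
                      branch 1.1.1.2.2.2 (add \lnot C):
                        ○ open, literals {B=T, C=F, D=T}.
          branch 1.1.2 (add \lnot ((E \to (E \lor \lnot C)) \land ((A \lor B) \lor B)), \lnot D):
            \lnot ((E \to (E \lor \lnot C)) \land ((A \lor B) \lor B)): β-rule — branch into \lnot (E \to (E \lor \lnot C))  //  \lnot ((A \lor B) \lor B).
              branch 1.1.2.1 (add \lnot (E \to (E \lor \lnot C))):
                \lnot (E \to (E \lor \lnot C)): α-rule — add E, \lnot (E \lor \lnot C).
                \lnot (E \lor \lnot C): α-rule — add \lnot E, \lnot \lnot C.
                × closes — contains both E and \lnot E.
              branch 1.1.2.2 (add \lnot ((A \lor B) \lor B)):
                \lnot ((A \lor B) \lor B): α-rule — add \lnot (A \lor B), \lnot B.
                \lnot (A \lor B): α-rule — add \lnot A, \lnot B.
                ○ open, literals {A=F, B=F, D=F}.
      branch 1.2 (add \lnot B):
        ○ open, literals {B=F}.
  branch 2 (add (D \lor \lnot A)):
    (D \lor \lnot A): β-rule — branch into D  //  \lnot A.
      branch 2.1 (add D):
        ○ open, literals {D=T}.
      branch 2.2 (add \lnot A):
        ○ open, literals {A=F}.
1 branch closed, 13 open.
Each open branch fixes some atoms; the unmentioned ones are free. Counting distinct full assignments: branch {A=T, D=T, E=F} (B, C) contributes 4 new; branch {B=T, D=T, E=F} (C, A) contributes 2 new; branch {B=T, D=T, E=F} (C, A) contributes 0 new; branch {A=T, D=T, E=T} (B, C) contributes 4 new; branch {B=T, D=T, E=T} (C, A) contributes 2 new; branch {A=T, C=F, D=T} (B, E) contributes 0 new; branch {B=T, C=F, D=T} (E, A) contributes 0 new; branch {B=T, D=T, E=T} (C, A) contributes 0 new; branch {B=T, C=F, D=T} (E, A) contributes 0 new; branch {A=F, B=F, D=F} (E, C) contributes 4 new; branch {B=F} (E, C, D, A) contributes 8 new; branch {D=T} (B, E, C, A) contributes 0 new; branch {A=F} (B, E, C, D) contributes 4 new. Total: 28.

28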